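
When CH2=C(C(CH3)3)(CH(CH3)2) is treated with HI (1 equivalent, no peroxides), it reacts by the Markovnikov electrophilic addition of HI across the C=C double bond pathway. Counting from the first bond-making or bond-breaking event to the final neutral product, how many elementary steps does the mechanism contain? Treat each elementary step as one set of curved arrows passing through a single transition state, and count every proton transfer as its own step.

Step 1: The π electrons of the C=C bond attack a proton of HI; Markovnikov addition places the new C–H on the less-substituted alkene carbon, so the positive charge ends up on the more-substituted carbon — a tertiary carbocation. The H–I bond breaks heterolytically, releasing I⁻.
(No 1,2-shift: no single shift to an adjacent carbon would give a more stable cation.)
Step 2: The I⁻ anion donates a lone pair to the carbocation, forming the new C–I σ-bond and giving the neutral alkyl halide.
Total: 2 elementary steps.

2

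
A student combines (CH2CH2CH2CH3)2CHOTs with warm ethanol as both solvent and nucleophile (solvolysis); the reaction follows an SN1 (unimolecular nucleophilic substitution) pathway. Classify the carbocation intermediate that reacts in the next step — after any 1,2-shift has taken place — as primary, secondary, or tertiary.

Step 1: Unassisted departure of TsO⁻ (taking the C–O bonding pair) generates a secondary carbocation.
No single 1,2-shift to an adjacent carbon would give a more-substituted cation, so no rearrangement occurs.

secondary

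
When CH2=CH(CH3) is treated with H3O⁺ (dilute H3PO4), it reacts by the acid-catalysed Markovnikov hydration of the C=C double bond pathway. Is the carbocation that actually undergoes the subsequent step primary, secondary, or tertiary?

Step 1: The π electrons of the C=C bond attack a proton of H3O⁺; Markovnikov addition places the new C–H on the less-substituted alkene carbon, so the positive charge ends up on the more-substituted carbon — a secondary carbocation. H2O is released.
No single 1,2-shift to an adjacent carbon would give a more-substituted cation, so no rearrangement occurs.

secondary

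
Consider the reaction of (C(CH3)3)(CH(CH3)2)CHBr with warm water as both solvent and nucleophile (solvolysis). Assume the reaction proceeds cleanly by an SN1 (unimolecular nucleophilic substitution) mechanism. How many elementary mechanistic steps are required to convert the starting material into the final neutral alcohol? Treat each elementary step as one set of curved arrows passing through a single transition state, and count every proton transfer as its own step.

4

Step 1: Ionisation: the C–Br σ-bond cleaves heterolytically; both bonding electrons depart with Br⁻, leaving a secondary carbocation at the α-carbon.
Step 2: Carbocation rearrangement: a 1,2-hydride shift from the adjacent isopropyl carbon converts the initially-formed secondary cation into the more stable tertiary cation.
Step 3: A lone pair on the oxygen of H2O attacks the carbocation, forming a new C–O σ-bond and an oxonium ion.
Step 4: Proton transfer from the O–H of the oxonium ion to a solvent molecule delivers the neutral alcohol.
Total: 4 elementary steps.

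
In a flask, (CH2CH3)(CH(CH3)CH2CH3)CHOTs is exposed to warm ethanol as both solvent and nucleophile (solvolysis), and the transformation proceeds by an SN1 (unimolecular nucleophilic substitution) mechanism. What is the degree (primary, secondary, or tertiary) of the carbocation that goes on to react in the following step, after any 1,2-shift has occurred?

Step 1: Ionisation: the C–O σ-bond cleaves heterolytically; both bonding electrons depart with TsO⁻, leaving a secondary carbocation at the α-carbon.
Step 2: A 1,2-hydride shift from the adjacent sec-butyl carbon moves the positive charge from the secondary centre to an adjacent carbon, generating a more stable tertiary carbocation.
The cation rearranges from secondary to tertiary via a 1,2-hydride shift from the adjacent sec-butyl carbon; the tertiary cation is what reacts next.

tertiary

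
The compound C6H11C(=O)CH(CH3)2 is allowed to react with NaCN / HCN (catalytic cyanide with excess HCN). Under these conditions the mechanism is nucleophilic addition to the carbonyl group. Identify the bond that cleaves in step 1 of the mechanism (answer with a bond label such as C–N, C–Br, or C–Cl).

π(C=O)

Step 1: CN⁻ attacks the sp² carbonyl carbon; the C=O π bond breaks and the electrons end up as a lone pair on the alkoxide oxygen of the tetrahedral intermediate.
The bond broken in this step is the π(C=O) bond.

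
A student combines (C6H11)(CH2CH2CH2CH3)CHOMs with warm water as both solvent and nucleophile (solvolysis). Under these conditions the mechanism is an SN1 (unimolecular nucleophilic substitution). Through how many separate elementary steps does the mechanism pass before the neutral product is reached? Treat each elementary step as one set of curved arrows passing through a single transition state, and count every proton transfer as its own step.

Step 1: The C–O bond breaks with both electrons going to the mesylate; MsO⁻ leaves and a secondary carbocation remains.
Step 2: Carbocation rearrangement: a 1,2-hydride shift from the adjacent cyclohexyl carbon converts the initially-formed secondary cation into the more stable tertiary cation.
Step 3: A lone pair on the oxygen of H2O attacks the carbocation, forming a new C–O σ-bond and an oxonium ion.
Step 4: Proton transfer from the O–H of the oxonium ion to a solvent molecule delivers the neutral alcohol.
Total: 4 elementary steps.

4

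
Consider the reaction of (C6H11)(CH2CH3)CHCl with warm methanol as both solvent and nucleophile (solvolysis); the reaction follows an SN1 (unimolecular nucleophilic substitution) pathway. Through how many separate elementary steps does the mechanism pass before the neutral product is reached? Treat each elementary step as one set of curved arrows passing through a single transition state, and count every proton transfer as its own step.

4

Step 1: Ionisation: the C–Cl σ-bond cleaves heterolytically; both bonding electrons depart with Cl⁻, leaving a secondary carbocation at the α-carbon.
Step 2: Carbocation rearrangement: a 1,2-hydride shift from the adjacent cyclohexyl carbon converts the initially-formed secondary cation into the more stable tertiary cation.
Step 3: CH3OH donates an oxygen lone pair into the empty p orbital of the cation, giving a protonated ether (an oxonium ion).
Step 4: A second solvent molecule removes the proton on oxygen, giving the neutral ether product.
Total: 4 elementary steps.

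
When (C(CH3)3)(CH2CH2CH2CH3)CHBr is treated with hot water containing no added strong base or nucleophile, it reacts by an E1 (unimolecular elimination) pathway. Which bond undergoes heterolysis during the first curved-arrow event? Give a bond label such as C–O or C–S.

Step 1: The C–Br bond breaks with both electrons going to the bromide; Br⁻ leaves and a secondary carbocation remains.
The bond broken in this step is the C–Br bond.

C–Br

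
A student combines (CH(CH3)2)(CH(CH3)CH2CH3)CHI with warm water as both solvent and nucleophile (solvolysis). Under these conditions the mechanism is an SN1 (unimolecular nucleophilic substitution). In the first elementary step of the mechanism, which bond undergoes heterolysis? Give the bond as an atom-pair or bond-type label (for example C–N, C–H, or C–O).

Step 1: Ionisation: the C–I σ-bond cleaves heterolytically; both bonding electrons depart with I⁻, leaving a secondary carbocation at the α-carbon.
The bond broken in this step is the C–I bond.

C–I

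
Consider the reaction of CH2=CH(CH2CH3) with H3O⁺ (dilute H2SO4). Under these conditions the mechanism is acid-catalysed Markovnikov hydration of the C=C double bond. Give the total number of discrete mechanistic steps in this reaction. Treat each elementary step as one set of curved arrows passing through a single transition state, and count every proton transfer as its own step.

Step 1: Electrophilic addition begins with the π(C=C) electrons forming a bond to the proton of H3O⁺. Following Markovnikov's rule, the resulting cation is secondary. H2O is released.
(No 1,2-shift: no single shift to an adjacent carbon would give a more stable cation.)
Step 2: Nucleophilic capture of the cation by H2O produces the protonated alcohol (an oxonium ion).
Step 3: Deprotonation of the oxonium ion by a water molecule delivers the neutral alcohol and regenerates the acid catalyst.
Total: 3 elementary steps.

3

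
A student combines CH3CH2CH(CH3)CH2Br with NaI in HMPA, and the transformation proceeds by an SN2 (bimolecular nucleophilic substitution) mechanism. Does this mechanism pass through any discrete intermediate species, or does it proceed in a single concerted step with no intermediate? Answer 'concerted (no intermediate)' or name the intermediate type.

concerted (no intermediate)

Backside attack by I⁻ on the carbon bearing the bromide: the new C–I bond forms as the C–Br bond breaks, with Walden inversion at carbon.
All bond changes occur in one transition state; no discrete intermediate is formed.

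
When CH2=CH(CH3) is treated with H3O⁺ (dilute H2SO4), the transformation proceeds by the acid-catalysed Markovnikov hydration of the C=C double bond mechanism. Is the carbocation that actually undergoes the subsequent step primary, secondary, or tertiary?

secondary

Step 1: Protonation of the alkene by H3O⁺: the π bond acts as the nucleophile and picks up H⁺, giving the more stable (Markovnikov) secondary carbocation. H2O is released.
No single 1,2-shift to an adjacent carbon would give a more-substituted cation, so no rearrangement occurs.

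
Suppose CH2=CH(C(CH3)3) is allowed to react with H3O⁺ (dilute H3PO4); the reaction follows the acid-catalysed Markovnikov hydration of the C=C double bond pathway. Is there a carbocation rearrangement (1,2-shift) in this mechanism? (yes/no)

The first-formed carbocation is secondary.
The adjacent tert-butyl carbon has no hydrogen but bears methyl groups; migration of one methyl with its bonding pair (a 1,2-methyl shift) places the charge on a tertiary centre.
Tertiary is more stable than secondary, so the shift occurs.

yes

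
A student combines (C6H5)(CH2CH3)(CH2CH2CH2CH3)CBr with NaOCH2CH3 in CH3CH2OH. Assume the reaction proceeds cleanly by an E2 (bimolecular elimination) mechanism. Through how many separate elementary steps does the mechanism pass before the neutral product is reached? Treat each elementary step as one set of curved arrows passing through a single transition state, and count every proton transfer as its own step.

Step 1: Concerted anti-periplanar elimination: CH3CH2O⁻ abstracts a β-H while Br⁻ leaves, and the C–H electrons become the new C=C π bond — all in a single transition state.
Total: 1 elementary step.

1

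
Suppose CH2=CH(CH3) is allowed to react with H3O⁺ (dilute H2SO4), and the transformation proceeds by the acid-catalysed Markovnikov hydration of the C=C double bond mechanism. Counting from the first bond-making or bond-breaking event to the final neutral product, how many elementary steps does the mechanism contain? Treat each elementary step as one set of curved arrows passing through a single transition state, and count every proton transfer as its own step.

Step 1: Protonation of the alkene by H3O⁺: the π bond acts as the nucleophile and picks up H⁺, giving the more stable (Markovnikov) secondary carbocation. H2O is released.
(No 1,2-shift: no single shift to an adjacent carbon would give a more stable cation.)
Step 2: Nucleophilic capture of the cation by H2O produces the protonated alcohol (an oxonium ion).
Step 3: Deprotonation of the oxonium ion by a water molecule delivers the neutral alcohol and regenerates the acid catalyst.
Total: 3 elementary steps.

3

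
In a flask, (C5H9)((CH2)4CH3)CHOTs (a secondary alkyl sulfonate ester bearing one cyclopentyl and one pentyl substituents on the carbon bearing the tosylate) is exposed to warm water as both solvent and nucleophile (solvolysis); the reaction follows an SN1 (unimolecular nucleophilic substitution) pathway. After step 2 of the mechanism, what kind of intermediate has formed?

tertiary carbocation

Step 1: Unassisted departure of TsO⁻ (taking the C–O bonding pair) generates a secondary carbocation.
Step 2: Carbocation rearrangement: a 1,2-hydride shift from the adjacent cyclopentyl carbon converts the initially-formed secondary cation into the more stable tertiary cation.
After step 2 the species present is a tertiary carbocation.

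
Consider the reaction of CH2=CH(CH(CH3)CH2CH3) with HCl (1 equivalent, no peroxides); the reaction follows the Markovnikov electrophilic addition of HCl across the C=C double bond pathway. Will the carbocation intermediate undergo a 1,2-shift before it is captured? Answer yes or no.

The first-formed carbocation is secondary.
The adjacent sec-butyl carbon already bears 2 other carbon substituents and has a hydrogen to migrate; after a 1,2-hydride shift from that carbon the positive charge sits on a tertiary centre.
Tertiary is more stable than secondary, so the shift occurs.

yes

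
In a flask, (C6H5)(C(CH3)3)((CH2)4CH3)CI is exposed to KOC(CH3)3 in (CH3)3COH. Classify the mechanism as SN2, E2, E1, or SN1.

Conditions: a strong/bulky base with a tertiary substrate bearing a β-hydrogen.
These conditions are the textbook signature of the E2 pathway.
A strong (often hindered) base removes a β-H in concert with loss of the leaving group — bimolecular elimination.

E2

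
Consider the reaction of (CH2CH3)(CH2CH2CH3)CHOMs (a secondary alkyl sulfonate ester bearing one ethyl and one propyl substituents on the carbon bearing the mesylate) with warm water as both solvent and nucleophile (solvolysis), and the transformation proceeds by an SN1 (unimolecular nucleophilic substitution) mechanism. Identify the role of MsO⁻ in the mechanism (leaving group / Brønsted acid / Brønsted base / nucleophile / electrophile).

Step 1: The C–O bond breaks with both electrons going to the mesylate; MsO⁻ leaves and a secondary carbocation remains.
MsO⁻ departs with both electrons of the breaking σ-bond — that is the definition of a leaving group.

leaving group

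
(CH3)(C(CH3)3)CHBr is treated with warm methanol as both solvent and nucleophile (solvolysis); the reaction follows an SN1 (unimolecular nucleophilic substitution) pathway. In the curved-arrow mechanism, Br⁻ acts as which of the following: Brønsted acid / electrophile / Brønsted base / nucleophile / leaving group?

leaving group

Step 1: Ionisation: the C–Br σ-bond cleaves heterolytically; both bonding electrons depart with Br⁻, leaving a secondary carbocation at the α-carbon.
Br⁻ departs with both electrons of the breaking σ-bond — that is the definition of a leaving group.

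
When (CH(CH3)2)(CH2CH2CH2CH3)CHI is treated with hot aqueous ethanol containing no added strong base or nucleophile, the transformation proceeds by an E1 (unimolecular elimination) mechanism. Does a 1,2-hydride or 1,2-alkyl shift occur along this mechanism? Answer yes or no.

The first-formed carbocation is secondary.
The adjacent isopropyl carbon already bears 2 other carbon substituents and has a hydrogen to migrate; after a 1,2-hydride shift from that carbon the positive charge sits on a tertiary centre.
Tertiary is more stable than secondary, so the shift occurs.

yes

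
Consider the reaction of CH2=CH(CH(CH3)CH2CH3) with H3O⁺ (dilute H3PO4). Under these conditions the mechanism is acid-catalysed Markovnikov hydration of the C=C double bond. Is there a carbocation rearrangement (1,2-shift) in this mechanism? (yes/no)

The first-formed carbocation is secondary.
The adjacent sec-butyl carbon already bears 2 other carbon substituents and has a hydrogen to migrate; after a 1,2-hydride shift from that carbon the positive charge sits on a tertiary centre.
Tertiary is more stable than secondary, so the shift occurs.

yes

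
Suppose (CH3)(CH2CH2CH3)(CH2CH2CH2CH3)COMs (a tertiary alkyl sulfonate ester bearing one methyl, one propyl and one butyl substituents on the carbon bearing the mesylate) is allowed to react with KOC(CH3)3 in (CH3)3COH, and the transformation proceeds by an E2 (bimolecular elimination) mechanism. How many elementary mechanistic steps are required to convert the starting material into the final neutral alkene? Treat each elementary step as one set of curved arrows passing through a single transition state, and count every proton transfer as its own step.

1

Step 1: The strong base (CH3)3CO⁻ removes a β-hydrogen; in the same concerted event the electrons of the breaking C–H bond form the new π(C=C) bond and the C–O σ-bond breaks, expelling MsO⁻. Anti-periplanar geometry; one transition state.
Total: 1 elementary step.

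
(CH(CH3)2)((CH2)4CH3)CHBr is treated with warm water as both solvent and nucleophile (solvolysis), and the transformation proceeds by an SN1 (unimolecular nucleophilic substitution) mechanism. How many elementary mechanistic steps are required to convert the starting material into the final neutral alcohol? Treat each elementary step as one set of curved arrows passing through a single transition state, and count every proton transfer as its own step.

Step 1: Unassisted departure of Br⁻ (taking the C–Br bonding pair) generates a secondary carbocation.
Step 2: A 1,2-hydride shift from the adjacent isopropyl carbon moves the positive charge from the secondary centre to an adjacent carbon, generating a more stable tertiary carbocation.
Step 3: H2O donates an oxygen lone pair into the empty p orbital of the cation, giving a protonated alcohol (an oxonium ion).
Step 4: Proton transfer from the O–H of the oxonium ion to a solvent molecule delivers the neutral alcohol.
Total: 4 elementary steps.

4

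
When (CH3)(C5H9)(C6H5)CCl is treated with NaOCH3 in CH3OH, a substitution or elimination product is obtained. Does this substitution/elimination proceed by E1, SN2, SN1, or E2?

Conditions: a strong base with a tertiary substrate bearing a β-hydrogen.
These conditions are the textbook signature of the E2 pathway.
A strong (often hindered) base removes a β-H in concert with loss of the leaving group — bimolecular elimination.

E2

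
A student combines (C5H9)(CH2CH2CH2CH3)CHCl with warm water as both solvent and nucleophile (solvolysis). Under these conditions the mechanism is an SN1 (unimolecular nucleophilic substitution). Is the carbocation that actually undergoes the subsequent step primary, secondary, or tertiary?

Step 1: Rate-determining heterolysis of the C–Cl bond gives Cl⁻ and a secondary carbocation.
Step 2: A hydride (H with its bonding pair) migrates from the adjacent cyclopentyl carbon to the cationic centre — a 1,2-hydride shift — upgrading the secondary cation to a tertiary one.
The cation rearranges from secondary to tertiary via a 1,2-hydride shift from the adjacent cyclopentyl carbon; the tertiary cation is what reacts next.

tertiary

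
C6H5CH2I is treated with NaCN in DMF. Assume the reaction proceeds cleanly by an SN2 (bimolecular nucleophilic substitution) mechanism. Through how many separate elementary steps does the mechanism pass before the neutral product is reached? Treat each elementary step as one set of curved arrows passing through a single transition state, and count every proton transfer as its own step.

Step 1: The cyanide nucleophile donates a lone pair from C to the α-carbon in a backside attack; simultaneously the C–I σ-bond breaks and both of its electrons leave with I⁻. One concerted step with inversion of configuration.
Total: 1 elementary step.

1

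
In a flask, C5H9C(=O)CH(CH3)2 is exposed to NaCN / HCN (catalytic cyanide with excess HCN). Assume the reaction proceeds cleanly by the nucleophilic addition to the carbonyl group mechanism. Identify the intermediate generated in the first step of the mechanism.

tetrahedral alkoxide intermediate

Step 1: A lone pair / filled orbital on CN⁻ attacks the electrophilic carbonyl carbon; the π(C=O) electrons shift onto oxygen, producing a tetrahedral alkoxide intermediate.
After step 1 the species present is a tetrahedral alkoxide intermediate.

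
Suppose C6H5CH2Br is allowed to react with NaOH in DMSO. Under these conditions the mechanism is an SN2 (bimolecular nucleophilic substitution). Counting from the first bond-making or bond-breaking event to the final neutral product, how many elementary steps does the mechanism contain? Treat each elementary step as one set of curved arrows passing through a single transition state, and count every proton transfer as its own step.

Step 1: OH⁻ attacks the back face of the α-carbon while Br⁻ departs with the C–Br bonding pair — a single concerted displacement through a pentacoordinate transition state.
Total: 1 elementary step.

1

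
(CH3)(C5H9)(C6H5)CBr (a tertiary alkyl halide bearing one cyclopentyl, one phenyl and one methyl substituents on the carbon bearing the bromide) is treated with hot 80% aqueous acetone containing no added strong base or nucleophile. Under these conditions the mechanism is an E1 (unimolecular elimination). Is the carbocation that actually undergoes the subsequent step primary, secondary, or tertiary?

Step 1: Unassisted departure of Br⁻ (taking the C–Br bonding pair) generates a tertiary carbocation.
No single 1,2-shift to an adjacent carbon would give a more-substituted cation, so no rearrangement occurs.

tertiary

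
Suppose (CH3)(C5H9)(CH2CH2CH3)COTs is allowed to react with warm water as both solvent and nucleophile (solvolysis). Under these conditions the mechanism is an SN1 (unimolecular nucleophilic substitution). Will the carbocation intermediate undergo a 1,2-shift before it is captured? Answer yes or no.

The first-formed carbocation is tertiary.
No single 1,2-shift to an adjacent carbon would produce a more-substituted cation than the one already present, so no rearrangement occurs.

no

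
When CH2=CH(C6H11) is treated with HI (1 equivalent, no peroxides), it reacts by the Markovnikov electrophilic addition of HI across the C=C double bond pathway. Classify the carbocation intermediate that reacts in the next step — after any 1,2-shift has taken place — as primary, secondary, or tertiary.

Step 1: Electrophilic addition begins with the π(C=C) electrons forming a bond to the proton of HI. Following Markovnikov's rule, the resulting cation is secondary. The H–I bond breaks heterolytically, releasing I⁻.
Step 2: A hydride (H with its bonding pair) migrates from the adjacent cyclohexyl carbon to the cationic centre — a 1,2-hydride shift — upgrading the secondary cation to a tertiary one.
The cation rearranges from secondary to tertiary via a 1,2-hydride shift from the adjacent cyclohexyl carbon; the tertiary cation is what reacts next.

tertiary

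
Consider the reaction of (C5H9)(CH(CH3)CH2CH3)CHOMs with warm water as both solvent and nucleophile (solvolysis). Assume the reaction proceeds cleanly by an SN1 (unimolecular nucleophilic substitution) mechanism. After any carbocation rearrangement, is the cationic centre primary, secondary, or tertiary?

Step 1: Unassisted departure of MsO⁻ (taking the C–O bonding pair) generates a secondary carbocation.
Step 2: A hydride (H with its bonding pair) migrates from the adjacent cyclopentyl carbon to the cationic centre — a 1,2-hydride shift — upgrading the secondary cation to a tertiary one.
The cation rearranges from secondary to tertiary via a 1,2-hydride shift from the adjacent cyclopentyl carbon; the tertiary cation is what reacts next.

tertiary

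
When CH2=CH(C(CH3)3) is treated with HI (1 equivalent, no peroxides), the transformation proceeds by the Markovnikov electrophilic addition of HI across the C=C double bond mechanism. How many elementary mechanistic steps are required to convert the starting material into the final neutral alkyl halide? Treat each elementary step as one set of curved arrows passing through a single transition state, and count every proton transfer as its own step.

3

Step 1: Protonation of the alkene by HI: the π bond acts as the nucleophile and picks up H⁺, giving the more stable (Markovnikov) secondary carbocation. The H–I bond breaks heterolytically, releasing I⁻.
Step 2: A methyl group with its bonding pair migrates from the adjacent tert-butyl carbon to the cationic centre — a 1,2-methyl shift — upgrading the secondary cation to a tertiary one.
Step 3: The I⁻ anion donates a lone pair to the carbocation, forming the new C–I σ-bond and giving the neutral alkyl halide.
Total: 3 elementary steps.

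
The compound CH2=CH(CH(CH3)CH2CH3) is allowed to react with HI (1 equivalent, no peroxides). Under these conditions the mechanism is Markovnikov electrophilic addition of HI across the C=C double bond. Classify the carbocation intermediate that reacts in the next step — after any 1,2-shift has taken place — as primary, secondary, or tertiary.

tertiary

Step 1: Electrophilic addition begins with the π(C=C) electrons forming a bond to the proton of HI. Following Markovnikov's rule, the resulting cation is secondary. The H–I bond breaks heterolytically, releasing I⁻.
Step 2: A hydride (H with its bonding pair) migrates from the adjacent sec-butyl carbon to the cationic centre — a 1,2-hydride shift — upgrading the secondary cation to a tertiary one.
The cation rearranges from secondary to tertiary via a 1,2-hydride shift from the adjacent sec-butyl carbon; the tertiary cation is what reacts next.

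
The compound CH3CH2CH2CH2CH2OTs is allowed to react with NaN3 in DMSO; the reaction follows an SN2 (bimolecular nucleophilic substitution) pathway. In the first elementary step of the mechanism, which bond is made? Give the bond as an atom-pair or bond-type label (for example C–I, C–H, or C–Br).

C–N

Step 1: Backside attack by N3⁻ on the carbon bearing the tosylate: the new C–N bond forms as the C–O bond breaks, with Walden inversion at carbon.
The bond formed in this step is the C–N bond.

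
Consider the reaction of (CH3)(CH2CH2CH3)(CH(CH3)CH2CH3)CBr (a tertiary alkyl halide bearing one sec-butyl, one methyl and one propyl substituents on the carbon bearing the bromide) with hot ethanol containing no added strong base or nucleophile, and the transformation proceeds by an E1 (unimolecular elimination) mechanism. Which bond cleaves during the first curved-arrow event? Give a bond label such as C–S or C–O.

Step 1: Unassisted departure of Br⁻ (taking the C–Br bonding pair) generates a tertiary carbocation.
The bond broken in this step is the C–Br bond.

C–Br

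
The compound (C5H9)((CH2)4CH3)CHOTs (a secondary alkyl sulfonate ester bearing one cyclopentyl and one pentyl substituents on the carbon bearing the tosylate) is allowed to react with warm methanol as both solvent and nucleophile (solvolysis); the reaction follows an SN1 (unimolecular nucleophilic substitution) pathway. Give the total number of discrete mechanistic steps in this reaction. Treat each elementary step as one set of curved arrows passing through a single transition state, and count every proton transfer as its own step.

Step 1: Rate-determining heterolysis of the C–O bond gives TsO⁻ and a secondary carbocation.
Step 2: Carbocation rearrangement: a 1,2-hydride shift from the adjacent cyclopentyl carbon converts the initially-formed secondary cation into the more stable tertiary cation.
Step 3: Nucleophilic capture: the oxygen of CH3OH bonds to the cationic carbon, producing an oxonium-ion intermediate.
Step 4: A second solvent molecule removes the proton on oxygen, giving the neutral ether product.
Total: 4 elementary steps.

4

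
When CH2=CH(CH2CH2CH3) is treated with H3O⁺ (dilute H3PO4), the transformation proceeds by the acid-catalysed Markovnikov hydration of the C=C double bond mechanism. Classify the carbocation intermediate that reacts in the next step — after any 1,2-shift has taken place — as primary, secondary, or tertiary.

secondary

Step 1: The π electrons of the C=C bond attack a proton of H3O⁺; Markovnikov addition places the new C–H on the less-substituted alkene carbon, so the positive charge ends up on the more-substituted carbon — a secondary carbocation. H2O is released.
No single 1,2-shift to an adjacent carbon would give a more-substituted cation, so no rearrangement occurs.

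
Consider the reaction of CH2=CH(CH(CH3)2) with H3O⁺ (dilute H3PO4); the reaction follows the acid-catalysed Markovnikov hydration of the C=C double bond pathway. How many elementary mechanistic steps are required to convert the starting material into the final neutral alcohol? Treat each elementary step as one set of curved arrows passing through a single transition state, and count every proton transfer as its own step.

Step 1: Electrophilic addition begins with the π(C=C) electrons forming a bond to the proton of H3O⁺. Following Markovnikov's rule, the resulting cation is secondary. H2O is released.
Step 2: Carbocation rearrangement: a 1,2-hydride shift from the adjacent isopropyl carbon converts the initially-formed secondary cation into the more stable tertiary cation.
Step 3: Water acts as the nucleophile: an oxygen lone pair bonds to the cationic carbon, giving an oxonium-ion intermediate.
Step 4: H2O removes a proton from the oxonium oxygen, regenerating H3O⁺ and giving the neutral alcohol.
Total: 4 elementary steps.

4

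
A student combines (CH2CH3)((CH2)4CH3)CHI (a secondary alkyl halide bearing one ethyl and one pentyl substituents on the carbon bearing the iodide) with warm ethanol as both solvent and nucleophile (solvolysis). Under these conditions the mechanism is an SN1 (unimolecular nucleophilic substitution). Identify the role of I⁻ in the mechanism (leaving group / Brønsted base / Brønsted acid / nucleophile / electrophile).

Step 1: Rate-determining heterolysis of the C–I bond gives I⁻ and a secondary carbocation.
I⁻ departs with both electrons of the breaking σ-bond — that is the definition of a leaving group.

leaving group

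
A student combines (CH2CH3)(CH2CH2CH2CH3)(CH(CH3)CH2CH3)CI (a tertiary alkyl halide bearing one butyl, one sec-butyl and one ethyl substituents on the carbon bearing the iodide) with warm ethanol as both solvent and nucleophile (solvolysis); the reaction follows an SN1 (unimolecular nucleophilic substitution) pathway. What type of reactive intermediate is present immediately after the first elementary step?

Step 1: Rate-determining heterolysis of the C–I bond gives I⁻ and a tertiary carbocation.
After step 1 the species present is a tertiary carbocation.

tertiary carbocation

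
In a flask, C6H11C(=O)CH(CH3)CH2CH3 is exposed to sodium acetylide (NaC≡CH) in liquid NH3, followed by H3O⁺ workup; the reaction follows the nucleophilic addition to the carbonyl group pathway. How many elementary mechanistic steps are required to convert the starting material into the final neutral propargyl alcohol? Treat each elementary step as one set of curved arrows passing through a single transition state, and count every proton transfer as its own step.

2

Step 1: Nucleophilic addition: HC≡C⁻ adds to the carbonyl carbon, pushing the π(C=O) electron pair onto oxygen and giving a tetrahedral alkoxide.
Step 2: Protonation of the alkoxide by H3O⁺ workup furnishes a propargyl alcohol.
Total: 2 elementary steps.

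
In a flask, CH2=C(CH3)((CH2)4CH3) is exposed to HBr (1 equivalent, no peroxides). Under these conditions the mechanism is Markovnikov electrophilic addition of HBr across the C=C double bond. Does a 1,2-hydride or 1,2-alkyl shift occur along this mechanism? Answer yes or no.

The first-formed carbocation is tertiary.
No single 1,2-shift to an adjacent carbon would produce a more-substituted cation than the one already present, so no rearrangement occurs.

no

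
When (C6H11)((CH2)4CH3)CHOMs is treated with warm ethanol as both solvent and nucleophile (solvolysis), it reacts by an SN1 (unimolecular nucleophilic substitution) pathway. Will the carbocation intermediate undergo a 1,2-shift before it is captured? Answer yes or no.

yes

The first-formed carbocation is secondary.
The adjacent cyclohexyl carbon already bears 2 other carbon substituents and has a hydrogen to migrate; after a 1,2-hydride shift from that carbon the positive charge sits on a tertiary centre.
Tertiary is more stable than secondary, so the shift occurs.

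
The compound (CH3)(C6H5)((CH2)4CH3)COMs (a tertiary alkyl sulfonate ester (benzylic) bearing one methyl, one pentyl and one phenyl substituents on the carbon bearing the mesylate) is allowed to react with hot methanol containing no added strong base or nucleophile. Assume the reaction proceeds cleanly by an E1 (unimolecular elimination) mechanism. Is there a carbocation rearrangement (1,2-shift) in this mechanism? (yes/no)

The first-formed carbocation is tertiary.
No single 1,2-shift to an adjacent carbon would produce a more-substituted cation than the one already present, so no rearrangement occurs.

no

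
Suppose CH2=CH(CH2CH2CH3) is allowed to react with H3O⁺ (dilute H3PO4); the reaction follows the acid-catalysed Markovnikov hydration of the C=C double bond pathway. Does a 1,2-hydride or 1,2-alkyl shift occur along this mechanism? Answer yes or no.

no

The first-formed carbocation is secondary.
No single 1,2-shift to an adjacent carbon would produce a more-substituted cation than the one already present, so no rearrangement occurs.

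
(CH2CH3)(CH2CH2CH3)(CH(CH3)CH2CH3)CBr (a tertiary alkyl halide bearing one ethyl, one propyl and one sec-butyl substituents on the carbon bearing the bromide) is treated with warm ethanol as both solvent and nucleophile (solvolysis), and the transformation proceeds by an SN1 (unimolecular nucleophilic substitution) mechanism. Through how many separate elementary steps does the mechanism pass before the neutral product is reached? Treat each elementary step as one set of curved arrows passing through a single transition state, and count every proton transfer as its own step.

3

Step 1: The C–Br bond breaks with both electrons going to the bromide; Br⁻ leaves and a tertiary carbocation remains.
(No 1,2-shift: no single shift to an adjacent carbon would give a more stable cation.)
Step 2: CH3CH2OH donates an oxygen lone pair into the empty p orbital of the cation, giving a protonated ether (an oxonium ion).
Step 3: Deprotonation of the oxonium oxygen by solvent ethanol yields the neutral ether.
Total: 3 elementary steps.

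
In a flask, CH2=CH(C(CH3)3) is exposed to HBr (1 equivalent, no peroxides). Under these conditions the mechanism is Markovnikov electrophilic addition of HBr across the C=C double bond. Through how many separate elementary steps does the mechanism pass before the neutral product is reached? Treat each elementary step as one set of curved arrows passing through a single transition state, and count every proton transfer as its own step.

Step 1: The π electrons of the C=C bond attack a proton of HBr; Markovnikov addition places the new C–H on the less-substituted alkene carbon, so the positive charge ends up on the more-substituted carbon — a secondary carbocation. The H–Br bond breaks heterolytically, releasing Br⁻.
Step 2: A 1,2-methyl shift from the adjacent tert-butyl carbon moves the positive charge from the secondary centre to an adjacent carbon, generating a more stable tertiary carbocation.
Step 3: The Br⁻ anion donates a lone pair to the carbocation, forming the new C–Br σ-bond and giving the neutral alkyl halide.
Total: 3 elementary steps.

3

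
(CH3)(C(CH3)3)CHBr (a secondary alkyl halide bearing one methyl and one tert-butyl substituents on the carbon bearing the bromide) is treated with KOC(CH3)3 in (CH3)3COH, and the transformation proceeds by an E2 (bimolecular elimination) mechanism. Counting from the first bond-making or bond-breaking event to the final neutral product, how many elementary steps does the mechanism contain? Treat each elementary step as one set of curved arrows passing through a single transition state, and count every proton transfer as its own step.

1

Step 1: The strong base (CH3)3CO⁻ removes a β-hydrogen; in the same concerted event the electrons of the breaking C–H bond form the new π(C=C) bond and the C–Br σ-bond breaks, expelling Br⁻. Anti-periplanar geometry; one transition state.
Total: 1 elementary step.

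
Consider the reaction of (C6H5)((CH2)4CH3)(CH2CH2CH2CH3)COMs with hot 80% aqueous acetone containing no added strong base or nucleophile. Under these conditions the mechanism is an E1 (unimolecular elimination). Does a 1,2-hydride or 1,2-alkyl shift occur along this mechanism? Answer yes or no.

The first-formed carbocation is tertiary.
No single 1,2-shift to an adjacent carbon would produce a more-substituted cation than the one already present, so no rearrangement occurs.

no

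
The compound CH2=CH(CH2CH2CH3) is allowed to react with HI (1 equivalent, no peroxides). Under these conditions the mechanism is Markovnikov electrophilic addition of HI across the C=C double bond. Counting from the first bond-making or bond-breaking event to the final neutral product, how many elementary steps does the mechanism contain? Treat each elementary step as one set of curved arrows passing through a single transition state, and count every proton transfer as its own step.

2

Step 1: The π electrons of the C=C bond attack a proton of HI; Markovnikov addition places the new C–H on the less-substituted alkene carbon, so the positive charge ends up on the more-substituted carbon — a secondary carbocation. The H–I bond breaks heterolytically, releasing I⁻.
(No 1,2-shift: no single shift to an adjacent carbon would give a more stable cation.)
Step 2: The I⁻ anion donates a lone pair to the carbocation, forming the new C–I σ-bond and giving the neutral alkyl halide.
Total: 2 elementary steps.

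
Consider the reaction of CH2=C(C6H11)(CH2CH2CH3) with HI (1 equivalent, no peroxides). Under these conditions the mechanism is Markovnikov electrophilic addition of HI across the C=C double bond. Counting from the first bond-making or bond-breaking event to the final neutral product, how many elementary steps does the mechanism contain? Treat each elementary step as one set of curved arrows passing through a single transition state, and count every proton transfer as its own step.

Step 1: Protonation of the alkene by HI: the π bond acts as the nucleophile and picks up H⁺, giving the more stable (Markovnikov) tertiary carbocation. The H–I bond breaks heterolytically, releasing I⁻.
(No 1,2-shift: no single shift to an adjacent carbon would give a more stable cation.)
Step 2: The I⁻ anion donates a lone pair to the carbocation, forming the new C–I σ-bond and giving the neutral alkyl halide.
Total: 2 elementary steps.

2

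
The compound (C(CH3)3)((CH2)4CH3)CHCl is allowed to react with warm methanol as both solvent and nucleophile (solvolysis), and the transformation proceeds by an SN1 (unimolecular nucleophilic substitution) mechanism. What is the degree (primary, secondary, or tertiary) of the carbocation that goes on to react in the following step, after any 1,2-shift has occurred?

Step 1: Unassisted departure of Cl⁻ (taking the C–Cl bonding pair) generates a secondary carbocation.
Step 2: A 1,2-methyl shift from the adjacent tert-butyl carbon moves the positive charge from the secondary centre to an adjacent carbon, generating a more stable tertiary carbocation.
The cation rearranges from secondary to tertiary via a 1,2-methyl shift from the adjacent tert-butyl carbon; the tertiary cation is what reacts next.

tertiary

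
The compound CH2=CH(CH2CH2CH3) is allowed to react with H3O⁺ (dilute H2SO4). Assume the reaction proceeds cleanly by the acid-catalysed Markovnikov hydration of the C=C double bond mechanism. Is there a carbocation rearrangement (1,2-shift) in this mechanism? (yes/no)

no

The first-formed carbocation is secondary.
No single 1,2-shift to an adjacent carbon would produce a more-substituted cation than the one already present, so no rearrangement occurs.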